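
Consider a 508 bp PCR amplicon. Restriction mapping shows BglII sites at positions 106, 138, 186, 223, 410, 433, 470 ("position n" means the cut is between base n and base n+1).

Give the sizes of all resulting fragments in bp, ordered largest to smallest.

187, 106, 48, 38, 37, 37, 32, 23 bp

Linear molecule, 7 cuts → 8 fragments:
  106 − 0 = 106 bp
  138 − 106 = 32 bp
  186 − 138 = 48 bp
  223 − 186 = 37 bp
  410 − 223 = 187 bp
  433 − 410 = 23 bp
  470 − 433 = 37 bp
  508 − 470 = 38 bp
Sorted largest to smallest: 187, 106, 48, 38, 37, 37, 32, 23 bp.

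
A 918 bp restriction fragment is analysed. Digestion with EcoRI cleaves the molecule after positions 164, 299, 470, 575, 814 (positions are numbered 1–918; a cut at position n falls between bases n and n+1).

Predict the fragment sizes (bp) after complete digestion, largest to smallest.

239, 171, 164, 135, 105, 104 bp

Linear molecule, 5 cuts → 6 fragments:
  164 − 0 = 164 bp
  299 − 164 = 135 bp
  470 − 299 = 171 bp
  575 − 470 = 105 bp
  814 − 575 = 239 bp
  918 − 814 = 104 bp
Sorted largest to smallest: 239, 171, 164, 135, 105, 104 bp.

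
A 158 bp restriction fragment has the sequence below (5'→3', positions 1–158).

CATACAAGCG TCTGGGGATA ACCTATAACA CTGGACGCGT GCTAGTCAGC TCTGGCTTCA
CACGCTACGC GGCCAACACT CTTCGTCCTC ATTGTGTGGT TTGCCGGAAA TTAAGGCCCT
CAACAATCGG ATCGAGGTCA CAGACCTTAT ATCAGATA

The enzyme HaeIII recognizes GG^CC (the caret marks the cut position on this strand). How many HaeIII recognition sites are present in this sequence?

GGCC occurs starting at positions 71, 115.
HaeIII cuts at 2 sites.

2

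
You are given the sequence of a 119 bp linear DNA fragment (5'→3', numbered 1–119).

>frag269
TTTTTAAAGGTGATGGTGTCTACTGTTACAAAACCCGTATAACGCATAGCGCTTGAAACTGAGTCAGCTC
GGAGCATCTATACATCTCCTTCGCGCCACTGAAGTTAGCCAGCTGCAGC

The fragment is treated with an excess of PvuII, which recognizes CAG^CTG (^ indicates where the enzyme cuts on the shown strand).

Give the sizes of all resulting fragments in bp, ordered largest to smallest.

The PvuII site (CAGCTG) starts at position 110.
PvuII cuts after base 3 of each site, so after position 112.
Linear molecule, 1 cut → 2 fragments:
  1–112 → 112 bp
  113–119 → 7 bp
Sorted largest to smallest: 112, 7 bp.

112, 7 bp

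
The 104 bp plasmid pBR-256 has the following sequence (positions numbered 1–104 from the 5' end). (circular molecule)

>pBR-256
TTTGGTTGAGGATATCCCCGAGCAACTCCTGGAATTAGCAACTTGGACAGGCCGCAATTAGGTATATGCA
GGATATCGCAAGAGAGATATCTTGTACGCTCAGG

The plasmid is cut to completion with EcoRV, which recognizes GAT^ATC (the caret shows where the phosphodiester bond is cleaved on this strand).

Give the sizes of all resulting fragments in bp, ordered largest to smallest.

61, 29, 14 bp

EcoRV sites (GATATC) start at positions 11, 72, 86.
EcoRV cuts after base 3 of each site, so after positions 13, 74, 88.
Circular molecule, 3 cuts → 3 fragments:
  14–74 → 61 bp
  75–88 → 14 bp
  89–104 then 1–13 → 16 + 13 = 29 bp
Sorted largest to smallest: 61, 29, 14 bp.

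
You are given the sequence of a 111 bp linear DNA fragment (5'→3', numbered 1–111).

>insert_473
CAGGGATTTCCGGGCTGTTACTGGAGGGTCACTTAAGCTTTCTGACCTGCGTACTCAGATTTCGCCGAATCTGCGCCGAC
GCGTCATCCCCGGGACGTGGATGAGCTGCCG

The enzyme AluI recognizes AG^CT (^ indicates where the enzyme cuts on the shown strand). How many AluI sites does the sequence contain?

AGCT occurs starting at positions 36, 104.
AluI cuts at 2 sites.

2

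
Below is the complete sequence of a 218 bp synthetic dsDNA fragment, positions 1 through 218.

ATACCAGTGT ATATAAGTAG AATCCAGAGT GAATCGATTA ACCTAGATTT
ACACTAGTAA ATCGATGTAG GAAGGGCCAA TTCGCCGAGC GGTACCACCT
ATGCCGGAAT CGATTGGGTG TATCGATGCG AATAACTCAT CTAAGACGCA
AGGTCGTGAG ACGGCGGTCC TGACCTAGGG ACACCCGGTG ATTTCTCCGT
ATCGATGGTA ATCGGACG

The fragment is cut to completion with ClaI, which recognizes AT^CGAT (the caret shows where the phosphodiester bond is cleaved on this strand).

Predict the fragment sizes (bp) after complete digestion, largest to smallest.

ClaI sites (ATCGAT) start at positions 33, 61, 109, 122, 201.
ClaI cuts after base 2 of each site, so after positions 34, 62, 110, 123, 202.
Linear molecule, 5 cuts → 6 fragments:
  1–34 → 34 bp
  35–62 → 28 bp
  63–110 → 48 bp
  111–123 → 13 bp
  124–202 → 79 bp
  203–218 → 16 bp
Sorted largest to smallest: 79, 48, 34, 28, 16, 13 bp.

79, 48, 34, 28, 16, 13 bp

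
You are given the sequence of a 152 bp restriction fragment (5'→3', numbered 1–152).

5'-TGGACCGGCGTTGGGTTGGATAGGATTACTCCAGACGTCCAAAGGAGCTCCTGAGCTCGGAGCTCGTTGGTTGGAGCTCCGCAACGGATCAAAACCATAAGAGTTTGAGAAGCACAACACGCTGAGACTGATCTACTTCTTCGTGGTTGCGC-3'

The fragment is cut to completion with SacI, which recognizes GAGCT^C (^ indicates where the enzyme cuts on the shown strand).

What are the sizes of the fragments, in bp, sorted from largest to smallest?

SacI sites (GAGCTC) start at positions 45, 53, 60, 74.
SacI cuts after base 5 of each site (before the last base), so after positions 49, 57, 64, 78.
Linear molecule, 4 cuts → 5 fragments:
  1–49 → 49 bp
  50–57 → 8 bp
  58–64 → 7 bp
  65–78 → 14 bp
  79–152 → 74 bp
Sorted largest to smallest: 74, 49, 14, 8, 7 bp.

74, 49, 14, 8, 7 bp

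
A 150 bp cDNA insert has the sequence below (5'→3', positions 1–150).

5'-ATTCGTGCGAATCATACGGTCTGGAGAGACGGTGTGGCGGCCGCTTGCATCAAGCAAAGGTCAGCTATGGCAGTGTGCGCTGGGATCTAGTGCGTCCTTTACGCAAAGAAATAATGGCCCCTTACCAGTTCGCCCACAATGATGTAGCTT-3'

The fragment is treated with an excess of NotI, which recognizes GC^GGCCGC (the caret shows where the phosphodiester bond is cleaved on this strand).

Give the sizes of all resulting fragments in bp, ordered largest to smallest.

The NotI site (GCGGCCGC) starts at position 37.
NotI cuts after base 2 of each site, so after position 38.
Linear molecule, 1 cut → 2 fragments:
  1–38 → 38 bp
  39–150 → 112 bp
Sorted largest to smallest: 112, 38 bp.

112, 38 bp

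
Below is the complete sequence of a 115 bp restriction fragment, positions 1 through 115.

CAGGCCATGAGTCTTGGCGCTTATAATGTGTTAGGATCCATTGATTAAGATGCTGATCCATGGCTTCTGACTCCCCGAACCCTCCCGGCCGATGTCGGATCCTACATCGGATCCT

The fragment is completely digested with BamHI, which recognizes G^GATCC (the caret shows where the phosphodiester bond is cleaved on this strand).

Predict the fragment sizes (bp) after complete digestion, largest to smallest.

63, 34, 12, 6 bp

BamHI sites (GGATCC) start at positions 34, 97, 109.
BamHI cuts after the first base of each site, so after positions 34, 97, 109.
Linear molecule, 3 cuts → 4 fragments:
  1–34 → 34 bp
  35–97 → 63 bp
  98–109 → 12 bp
  110–115 → 6 bp
Sorted largest to smallest: 63, 34, 12, 6 bp.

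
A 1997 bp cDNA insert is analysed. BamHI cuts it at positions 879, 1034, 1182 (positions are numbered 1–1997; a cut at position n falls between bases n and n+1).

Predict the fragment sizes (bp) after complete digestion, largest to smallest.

879, 815, 155, 148 bp

Linear molecule, 3 cuts → 4 fragments:
  879 − 0 = 879 bp
  1034 − 879 = 155 bp
  1182 − 1034 = 148 bp
  1997 − 1182 = 815 bp
Sorted largest to smallest: 879, 815, 155, 148 bp.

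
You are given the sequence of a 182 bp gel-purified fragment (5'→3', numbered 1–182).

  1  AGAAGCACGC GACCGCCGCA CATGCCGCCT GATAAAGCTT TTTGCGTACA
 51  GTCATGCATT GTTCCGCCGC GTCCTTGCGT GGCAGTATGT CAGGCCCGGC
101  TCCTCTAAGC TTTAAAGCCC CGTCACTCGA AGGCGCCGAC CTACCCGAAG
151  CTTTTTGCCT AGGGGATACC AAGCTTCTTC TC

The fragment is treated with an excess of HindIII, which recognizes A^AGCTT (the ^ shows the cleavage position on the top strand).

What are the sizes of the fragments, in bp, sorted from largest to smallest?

HindIII sites (AAGCTT) start at positions 35, 107, 148, 171.
HindIII cuts after the first base of each site, so after positions 35, 107, 148, 171.
Linear molecule, 4 cuts → 5 fragments:
  1–35 → 35 bp
  36–107 → 72 bp
  108–148 → 41 bp
  149–171 → 23 bp
  172–182 → 11 bp
Sorted largest to smallest: 72, 41, 35, 23, 11 bp.

72, 41, 35, 23, 11 bp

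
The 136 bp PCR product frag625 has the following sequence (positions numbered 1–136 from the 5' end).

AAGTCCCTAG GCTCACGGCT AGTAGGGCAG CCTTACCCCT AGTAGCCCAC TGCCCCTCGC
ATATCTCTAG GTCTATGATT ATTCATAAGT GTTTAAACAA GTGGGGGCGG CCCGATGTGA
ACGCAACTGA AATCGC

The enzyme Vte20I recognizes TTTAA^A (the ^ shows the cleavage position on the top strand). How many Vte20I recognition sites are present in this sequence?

1

TTTAAA occurs starting at position 92.
Vte20I cuts at 1 site.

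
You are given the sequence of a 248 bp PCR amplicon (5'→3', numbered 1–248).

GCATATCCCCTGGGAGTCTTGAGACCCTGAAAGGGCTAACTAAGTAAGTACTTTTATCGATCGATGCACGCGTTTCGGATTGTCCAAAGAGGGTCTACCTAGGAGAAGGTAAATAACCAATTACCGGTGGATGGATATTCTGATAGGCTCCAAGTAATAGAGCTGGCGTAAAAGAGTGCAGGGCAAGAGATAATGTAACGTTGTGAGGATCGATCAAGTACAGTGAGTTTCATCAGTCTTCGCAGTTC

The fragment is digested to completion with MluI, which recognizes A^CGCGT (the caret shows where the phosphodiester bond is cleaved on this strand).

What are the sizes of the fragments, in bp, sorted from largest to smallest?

The MluI site (ACGCGT) starts at position 68.
MluI cuts after the first base of each site, so after position 68.
Linear molecule, 1 cut → 2 fragments:
  1–68 → 68 bp
  69–248 → 180 bp
Sorted largest to smallest: 180, 68 bp.

180, 68 bp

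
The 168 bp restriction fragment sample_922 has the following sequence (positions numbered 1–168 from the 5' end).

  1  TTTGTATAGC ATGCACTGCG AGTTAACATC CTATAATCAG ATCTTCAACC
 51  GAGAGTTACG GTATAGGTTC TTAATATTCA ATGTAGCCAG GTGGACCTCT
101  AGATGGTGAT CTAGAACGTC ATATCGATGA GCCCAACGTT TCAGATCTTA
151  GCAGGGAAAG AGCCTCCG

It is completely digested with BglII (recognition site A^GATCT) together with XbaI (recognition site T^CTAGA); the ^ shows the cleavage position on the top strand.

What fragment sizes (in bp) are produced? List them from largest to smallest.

BglII sites (AGATCT) start at positions 39, 143.
BglII cuts after the first base of each site, so after positions 39, 143.
XbaI sites (TCTAGA) start at positions 98, 110.
XbaI cuts after the first base of each site, so after positions 98, 110.
Combined cut positions: 39, 98, 110, 143.
Linear molecule, 4 cuts → 5 fragments:
  1–39 → 39 bp
  40–98 → 59 bp
  99–110 → 12 bp
  111–143 → 33 bp
  144–168 → 25 bp
Sorted largest to smallest: 59, 39, 33, 25, 12 bp.

59, 39, 33, 25, 12 bp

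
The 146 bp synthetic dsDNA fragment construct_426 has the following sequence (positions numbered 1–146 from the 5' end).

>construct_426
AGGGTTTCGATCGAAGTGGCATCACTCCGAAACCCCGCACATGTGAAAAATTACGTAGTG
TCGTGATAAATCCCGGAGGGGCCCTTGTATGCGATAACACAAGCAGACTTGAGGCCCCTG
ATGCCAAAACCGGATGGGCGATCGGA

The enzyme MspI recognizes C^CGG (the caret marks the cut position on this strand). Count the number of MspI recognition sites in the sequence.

2

CCGG occurs starting at positions 73, 130.
MspI cuts at 2 sites.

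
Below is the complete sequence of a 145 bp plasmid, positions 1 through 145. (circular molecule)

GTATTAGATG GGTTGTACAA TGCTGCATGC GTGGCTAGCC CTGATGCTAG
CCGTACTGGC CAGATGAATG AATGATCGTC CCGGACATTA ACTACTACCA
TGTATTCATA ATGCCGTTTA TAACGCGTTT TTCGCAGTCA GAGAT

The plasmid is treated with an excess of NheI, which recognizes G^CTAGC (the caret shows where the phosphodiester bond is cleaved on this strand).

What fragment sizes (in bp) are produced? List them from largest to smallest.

133, 12 bp

NheI sites (GCTAGC) start at positions 34, 46.
NheI cuts after the first base of each site, so after positions 34, 46.
Circular molecule, 2 cuts → 2 fragments:
  35–46 → 12 bp
  47–145 then 1–34 → 99 + 34 = 133 bp
Sorted largest to smallest: 133, 12 bp.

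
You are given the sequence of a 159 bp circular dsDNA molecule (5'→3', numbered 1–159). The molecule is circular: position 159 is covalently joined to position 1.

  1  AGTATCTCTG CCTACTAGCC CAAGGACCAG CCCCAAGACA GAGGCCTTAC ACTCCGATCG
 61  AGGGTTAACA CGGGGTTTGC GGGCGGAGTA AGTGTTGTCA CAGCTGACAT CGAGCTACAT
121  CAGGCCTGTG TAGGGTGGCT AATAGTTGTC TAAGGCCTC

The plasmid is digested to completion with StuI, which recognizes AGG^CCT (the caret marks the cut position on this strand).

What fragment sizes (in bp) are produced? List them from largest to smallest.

80, 48, 31 bp

StuI sites (AGGCCT) start at positions 42, 122, 153.
StuI cuts after base 3 of each site, so after positions 44, 124, 155.
Circular molecule, 3 cuts → 3 fragments:
  45–124 → 80 bp
  125–155 → 31 bp
  156–159 then 1–44 → 4 + 44 = 48 bp
Sorted largest to smallest: 80, 48, 31 bp.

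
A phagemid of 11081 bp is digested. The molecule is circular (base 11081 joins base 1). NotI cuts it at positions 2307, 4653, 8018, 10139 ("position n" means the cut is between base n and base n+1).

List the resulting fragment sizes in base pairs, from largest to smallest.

3365, 3249, 2346, 2121 bp

Circular molecule, 4 cuts → 4 fragments:
  4653 − 2307 = 2346 bp
  8018 − 4653 = 3365 bp
  10139 − 8018 = 2121 bp
  wrap: 11081 − 10139 + 2307 = 3249 bp
Sorted largest to smallest: 3365, 3249, 2346, 2121 bp.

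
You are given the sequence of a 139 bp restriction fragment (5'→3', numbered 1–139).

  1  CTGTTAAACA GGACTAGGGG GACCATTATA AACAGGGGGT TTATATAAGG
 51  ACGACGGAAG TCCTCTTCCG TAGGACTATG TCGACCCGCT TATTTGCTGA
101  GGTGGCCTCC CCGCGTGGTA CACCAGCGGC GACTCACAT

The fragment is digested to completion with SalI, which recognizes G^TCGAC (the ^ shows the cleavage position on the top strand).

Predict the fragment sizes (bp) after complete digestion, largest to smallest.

The SalI site (GTCGAC) starts at position 80.
SalI cuts after the first base of each site, so after position 80.
Linear molecule, 1 cut → 2 fragments:
  1–80 → 80 bp
  81–139 → 59 bp
Sorted largest to smallest: 80, 59 bp.

80, 59 bp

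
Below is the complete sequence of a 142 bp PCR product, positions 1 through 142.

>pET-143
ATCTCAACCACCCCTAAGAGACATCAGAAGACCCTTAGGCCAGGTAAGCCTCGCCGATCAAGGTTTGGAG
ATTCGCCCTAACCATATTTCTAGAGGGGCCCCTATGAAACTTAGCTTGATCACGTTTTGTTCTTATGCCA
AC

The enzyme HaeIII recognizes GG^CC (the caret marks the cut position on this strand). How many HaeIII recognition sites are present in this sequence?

GGCC occurs starting at positions 38, 97.
HaeIII cuts at 2 sites.

2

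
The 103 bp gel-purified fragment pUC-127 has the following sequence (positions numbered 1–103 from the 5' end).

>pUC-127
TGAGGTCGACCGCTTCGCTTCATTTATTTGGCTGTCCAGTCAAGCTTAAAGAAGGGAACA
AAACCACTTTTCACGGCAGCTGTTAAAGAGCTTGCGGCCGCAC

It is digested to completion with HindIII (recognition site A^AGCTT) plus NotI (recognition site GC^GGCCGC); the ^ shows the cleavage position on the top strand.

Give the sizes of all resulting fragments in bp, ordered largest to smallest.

The HindIII site (AAGCTT) starts at position 42.
HindIII cuts after the first base of each site, so after position 42.
The NotI site (GCGGCCGC) starts at position 94.
NotI cuts after base 2 of each site, so after position 95.
Combined cut positions: 42, 95.
Linear molecule, 2 cuts → 3 fragments:
  1–42 → 42 bp
  43–95 → 53 bp
  96–103 → 8 bp
Sorted largest to smallest: 53, 42, 8 bp.

53, 42, 8 bp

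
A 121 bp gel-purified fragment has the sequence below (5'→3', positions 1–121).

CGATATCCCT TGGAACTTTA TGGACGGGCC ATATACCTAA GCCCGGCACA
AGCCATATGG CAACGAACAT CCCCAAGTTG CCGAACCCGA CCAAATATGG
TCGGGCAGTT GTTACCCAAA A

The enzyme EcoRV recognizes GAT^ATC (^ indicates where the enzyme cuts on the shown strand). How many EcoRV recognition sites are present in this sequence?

1

GATATC occurs starting at position 2.
EcoRV cuts at 1 site.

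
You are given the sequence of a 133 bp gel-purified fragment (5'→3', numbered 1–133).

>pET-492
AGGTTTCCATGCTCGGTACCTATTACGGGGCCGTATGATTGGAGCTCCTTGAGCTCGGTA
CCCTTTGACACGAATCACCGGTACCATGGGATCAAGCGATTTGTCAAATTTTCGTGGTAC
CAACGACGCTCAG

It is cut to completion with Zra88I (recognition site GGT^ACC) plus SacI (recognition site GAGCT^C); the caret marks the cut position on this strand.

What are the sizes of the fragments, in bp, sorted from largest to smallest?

36, 29, 23, 17, 15, 9, 4 bp

Zra88I sites (GGTACC) start at positions 15, 57, 80, 116.
Zra88I cuts after base 3 of each site, so after positions 17, 59, 82, 118.
SacI sites (GAGCTC) start at positions 42, 51.
SacI cuts after base 5 of each site (before the last base), so after positions 46, 55.
Combined cut positions: 17, 46, 55, 59, 82, 118.
Linear molecule, 6 cuts → 7 fragments:
  1–17 → 17 bp
  18–46 → 29 bp
  47–55 → 9 bp
  56–59 → 4 bp
  60–82 → 23 bp
  83–118 → 36 bp
  119–133 → 15 bp
Sorted largest to smallest: 36, 29, 23, 17, 15, 9, 4 bp.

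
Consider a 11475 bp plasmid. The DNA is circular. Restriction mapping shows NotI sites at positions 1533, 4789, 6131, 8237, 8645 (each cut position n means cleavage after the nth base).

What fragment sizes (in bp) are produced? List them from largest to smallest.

Circular molecule, 5 cuts → 5 fragments:
  4789 − 1533 = 3256 bp
  6131 − 4789 = 1342 bp
  8237 − 6131 = 2106 bp
  8645 − 8237 = 408 bp
  wrap: 11475 − 8645 + 1533 = 4363 bp
Sorted largest to smallest: 4363, 3256, 2106, 1342, 408 bp.

4363, 3256, 2106, 1342, 408 bp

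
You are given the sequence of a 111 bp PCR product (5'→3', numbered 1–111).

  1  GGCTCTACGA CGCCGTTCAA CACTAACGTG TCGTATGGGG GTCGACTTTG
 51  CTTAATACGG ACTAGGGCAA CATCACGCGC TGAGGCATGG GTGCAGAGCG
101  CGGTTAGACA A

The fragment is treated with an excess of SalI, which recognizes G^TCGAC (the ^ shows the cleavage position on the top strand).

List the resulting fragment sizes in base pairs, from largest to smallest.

70, 41 bp

The SalI site (GTCGAC) starts at position 41.
SalI cuts after the first base of each site, so after position 41.
Linear molecule, 1 cut → 2 fragments:
  1–41 → 41 bp
  42–111 → 70 bp
Sorted largest to smallest: 70, 41 bp.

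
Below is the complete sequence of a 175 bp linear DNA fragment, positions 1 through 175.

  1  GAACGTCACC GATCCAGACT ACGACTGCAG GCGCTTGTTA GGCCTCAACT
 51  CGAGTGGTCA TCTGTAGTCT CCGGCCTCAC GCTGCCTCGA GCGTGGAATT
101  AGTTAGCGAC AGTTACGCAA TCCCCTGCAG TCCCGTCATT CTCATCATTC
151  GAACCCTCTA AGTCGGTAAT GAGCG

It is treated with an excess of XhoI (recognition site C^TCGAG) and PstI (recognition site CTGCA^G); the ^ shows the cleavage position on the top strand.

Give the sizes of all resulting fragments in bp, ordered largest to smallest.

XhoI sites (CTCGAG) start at positions 49, 86.
XhoI cuts after the first base of each site, so after positions 49, 86.
PstI sites (CTGCAG) start at positions 25, 125.
PstI cuts after base 5 of each site (before the last base), so after positions 29, 129.
Combined cut positions: 29, 49, 86, 129.
Linear molecule, 4 cuts → 5 fragments:
  1–29 → 29 bp
  30–49 → 20 bp
  50–86 → 37 bp
  87–129 → 43 bp
  130–175 → 46 bp
Sorted largest to smallest: 46, 43, 37, 29, 20 bp.

46, 43, 37, 29, 20 bp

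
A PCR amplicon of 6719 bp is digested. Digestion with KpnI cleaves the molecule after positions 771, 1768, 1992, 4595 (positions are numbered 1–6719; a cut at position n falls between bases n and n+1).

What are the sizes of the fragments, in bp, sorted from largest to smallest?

2603, 2124, 997, 771, 224 bp

Linear molecule, 4 cuts → 5 fragments:
  771 − 0 = 771 bp
  1768 − 771 = 997 bp
  1992 − 1768 = 224 bp
  4595 − 1992 = 2603 bp
  6719 − 4595 = 2124 bp
Sorted largest to smallest: 2603, 2124, 997, 771, 224 bp.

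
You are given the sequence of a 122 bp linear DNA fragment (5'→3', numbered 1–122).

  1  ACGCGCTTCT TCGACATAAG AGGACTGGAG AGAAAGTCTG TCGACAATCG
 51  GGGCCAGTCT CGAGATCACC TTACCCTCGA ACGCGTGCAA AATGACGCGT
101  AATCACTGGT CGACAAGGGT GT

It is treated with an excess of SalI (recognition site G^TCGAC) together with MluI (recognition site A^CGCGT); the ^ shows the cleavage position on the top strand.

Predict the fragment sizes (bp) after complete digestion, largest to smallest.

41, 40, 14, 14, 13 bp

SalI sites (GTCGAC) start at positions 40, 109.
SalI cuts after the first base of each site, so after positions 40, 109.
MluI sites (ACGCGT) start at positions 81, 95.
MluI cuts after the first base of each site, so after positions 81, 95.
Combined cut positions: 40, 81, 95, 109.
Linear molecule, 4 cuts → 5 fragments:
  1–40 → 40 bp
  41–81 → 41 bp
  82–95 → 14 bp
  96–109 → 14 bp
  110–122 → 13 bp
Sorted largest to smallest: 41, 40, 14, 14, 13 bp.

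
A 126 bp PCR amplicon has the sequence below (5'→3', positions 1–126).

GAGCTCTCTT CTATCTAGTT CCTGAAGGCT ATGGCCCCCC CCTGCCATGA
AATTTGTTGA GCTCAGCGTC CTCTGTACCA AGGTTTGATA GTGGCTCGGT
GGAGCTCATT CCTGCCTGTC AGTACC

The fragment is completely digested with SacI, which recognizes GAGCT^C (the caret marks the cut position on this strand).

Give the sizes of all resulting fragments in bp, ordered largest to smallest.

58, 43, 20, 5 bp

SacI sites (GAGCTC) start at positions 1, 59, 102.
SacI cuts after base 5 of each site (before the last base), so after positions 5, 63, 106.
Linear molecule, 3 cuts → 4 fragments:
  1–5 → 5 bp
  6–63 → 58 bp
  64–106 → 43 bp
  107–126 → 20 bp
Sorted largest to smallest: 58, 43, 20, 5 bp.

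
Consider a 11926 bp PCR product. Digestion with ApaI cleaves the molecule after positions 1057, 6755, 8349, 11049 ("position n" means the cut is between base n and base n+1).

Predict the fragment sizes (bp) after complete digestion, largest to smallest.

5698, 2700, 1594, 1057, 877 bp

Linear molecule, 4 cuts → 5 fragments:
  1057 − 0 = 1057 bp
  6755 − 1057 = 5698 bp
  8349 − 6755 = 1594 bp
  11049 − 8349 = 2700 bp
  11926 − 11049 = 877 bp
Sorted largest to smallest: 5698, 2700, 1594, 1057, 877 bp.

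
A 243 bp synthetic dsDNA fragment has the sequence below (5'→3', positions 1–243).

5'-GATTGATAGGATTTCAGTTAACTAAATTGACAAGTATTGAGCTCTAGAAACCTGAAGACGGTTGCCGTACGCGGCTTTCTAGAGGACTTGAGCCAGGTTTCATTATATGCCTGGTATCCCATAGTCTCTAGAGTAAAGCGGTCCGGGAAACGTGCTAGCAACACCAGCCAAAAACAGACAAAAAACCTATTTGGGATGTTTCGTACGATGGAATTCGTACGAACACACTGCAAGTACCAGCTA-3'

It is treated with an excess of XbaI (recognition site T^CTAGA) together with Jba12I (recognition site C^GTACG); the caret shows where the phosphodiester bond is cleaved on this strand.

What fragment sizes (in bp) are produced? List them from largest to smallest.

75, 49, 43, 27, 23, 14, 12 bp

XbaI sites (TCTAGA) start at positions 43, 78, 127.
XbaI cuts after the first base of each site, so after positions 43, 78, 127.
Jba12I sites (CGTACG) start at positions 66, 202, 216.
Jba12I cuts after the first base of each site, so after positions 66, 202, 216.
Combined cut positions: 43, 66, 78, 127, 202, 216.
Linear molecule, 6 cuts → 7 fragments:
  1–43 → 43 bp
  44–66 → 23 bp
  67–78 → 12 bp
  79–127 → 49 bp
  128–202 → 75 bp
  203–216 → 14 bp
  217–243 → 27 bp
Sorted largest to smallest: 75, 49, 43, 27, 23, 14, 12 bp.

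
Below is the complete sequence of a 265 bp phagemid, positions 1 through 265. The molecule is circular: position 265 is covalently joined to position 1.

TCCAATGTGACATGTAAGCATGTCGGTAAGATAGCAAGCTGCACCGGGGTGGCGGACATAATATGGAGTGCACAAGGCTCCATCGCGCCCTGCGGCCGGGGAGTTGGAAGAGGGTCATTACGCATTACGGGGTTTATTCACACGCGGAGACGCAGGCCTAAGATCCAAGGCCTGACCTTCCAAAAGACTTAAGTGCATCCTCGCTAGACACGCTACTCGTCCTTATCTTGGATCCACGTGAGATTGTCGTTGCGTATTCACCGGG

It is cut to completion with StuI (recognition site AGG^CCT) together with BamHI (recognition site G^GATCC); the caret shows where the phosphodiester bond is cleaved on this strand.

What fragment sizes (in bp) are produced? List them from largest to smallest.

StuI sites (AGGCCT) start at positions 154, 168.
StuI cuts after base 3 of each site, so after positions 156, 170.
The BamHI site (GGATCC) starts at position 230.
BamHI cuts after the first base of each site, so after position 230.
Combined cut positions: 156, 170, 230.
Circular molecule, 3 cuts → 3 fragments:
  157–170 → 14 bp
  171–230 → 60 bp
  231–265 then 1–156 → 35 + 156 = 191 bp
Sorted largest to smallest: 191, 60, 14 bp.

191, 60, 14 bp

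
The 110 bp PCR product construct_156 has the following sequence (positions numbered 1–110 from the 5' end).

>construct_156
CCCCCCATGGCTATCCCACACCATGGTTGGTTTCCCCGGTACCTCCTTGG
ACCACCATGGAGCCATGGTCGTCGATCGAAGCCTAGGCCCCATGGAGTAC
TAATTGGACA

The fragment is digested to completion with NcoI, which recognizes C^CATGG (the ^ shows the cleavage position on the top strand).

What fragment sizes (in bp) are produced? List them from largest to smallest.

34, 27, 20, 16, 8, 5 bp

NcoI sites (CCATGG) start at positions 5, 21, 55, 63, 90.
NcoI cuts after the first base of each site, so after positions 5, 21, 55, 63, 90.
Linear molecule, 5 cuts → 6 fragments:
  1–5 → 5 bp
  6–21 → 16 bp
  22–55 → 34 bp
  56–63 → 8 bp
  64–90 → 27 bp
  91–110 → 20 bp
Sorted largest to smallest: 34, 27, 20, 16, 8, 5 bp.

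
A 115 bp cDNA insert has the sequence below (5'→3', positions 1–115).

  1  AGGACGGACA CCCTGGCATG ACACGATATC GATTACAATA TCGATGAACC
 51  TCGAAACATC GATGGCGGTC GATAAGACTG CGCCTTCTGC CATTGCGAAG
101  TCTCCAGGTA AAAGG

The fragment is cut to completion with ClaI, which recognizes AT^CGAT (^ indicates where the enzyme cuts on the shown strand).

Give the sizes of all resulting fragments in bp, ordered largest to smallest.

ClaI sites (ATCGAT) start at positions 28, 40, 58.
ClaI cuts after base 2 of each site, so after positions 29, 41, 59.
Linear molecule, 3 cuts → 4 fragments:
  1–29 → 29 bp
  30–41 → 12 bp
  42–59 → 18 bp
  60–115 → 56 bp
Sorted largest to smallest: 56, 29, 18, 12 bp.

56, 29, 18, 12 bp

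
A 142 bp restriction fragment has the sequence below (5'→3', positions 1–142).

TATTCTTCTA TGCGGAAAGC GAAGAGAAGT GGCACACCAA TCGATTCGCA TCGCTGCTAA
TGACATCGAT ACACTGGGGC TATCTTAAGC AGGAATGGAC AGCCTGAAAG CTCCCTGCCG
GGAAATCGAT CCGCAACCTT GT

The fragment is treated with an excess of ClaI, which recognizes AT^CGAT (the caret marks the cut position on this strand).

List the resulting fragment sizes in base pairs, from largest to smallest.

ClaI sites (ATCGAT) start at positions 40, 65, 125.
ClaI cuts after base 2 of each site, so after positions 41, 66, 126.
Linear molecule, 3 cuts → 4 fragments:
  1–41 → 41 bp
  42–66 → 25 bp
  67–126 → 60 bp
  127–142 → 16 bp
Sorted largest to smallest: 60, 41, 25, 16 bp.

60, 41, 25, 16 bp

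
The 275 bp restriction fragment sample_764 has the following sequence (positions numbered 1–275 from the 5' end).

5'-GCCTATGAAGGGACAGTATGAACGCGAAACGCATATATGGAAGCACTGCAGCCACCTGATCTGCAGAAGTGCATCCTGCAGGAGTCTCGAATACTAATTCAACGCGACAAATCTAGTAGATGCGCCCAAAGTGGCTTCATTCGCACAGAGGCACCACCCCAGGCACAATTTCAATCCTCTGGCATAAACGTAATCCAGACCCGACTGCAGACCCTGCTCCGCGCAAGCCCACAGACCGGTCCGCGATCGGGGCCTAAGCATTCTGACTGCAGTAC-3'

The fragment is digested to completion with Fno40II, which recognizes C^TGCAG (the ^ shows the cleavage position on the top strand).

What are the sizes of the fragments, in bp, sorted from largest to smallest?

129, 62, 46, 15, 15, 8 bp

Fno40II sites (CTGCAG) start at positions 46, 61, 76, 205, 267.
Fno40II cuts after the first base of each site, so after positions 46, 61, 76, 205, 267.
Linear molecule, 5 cuts → 6 fragments:
  1–46 → 46 bp
  47–61 → 15 bp
  62–76 → 15 bp
  77–205 → 129 bp
  206–267 → 62 bp
  268–275 → 8 bp
Sorted largest to smallest: 129, 62, 46, 15, 15, 8 bp.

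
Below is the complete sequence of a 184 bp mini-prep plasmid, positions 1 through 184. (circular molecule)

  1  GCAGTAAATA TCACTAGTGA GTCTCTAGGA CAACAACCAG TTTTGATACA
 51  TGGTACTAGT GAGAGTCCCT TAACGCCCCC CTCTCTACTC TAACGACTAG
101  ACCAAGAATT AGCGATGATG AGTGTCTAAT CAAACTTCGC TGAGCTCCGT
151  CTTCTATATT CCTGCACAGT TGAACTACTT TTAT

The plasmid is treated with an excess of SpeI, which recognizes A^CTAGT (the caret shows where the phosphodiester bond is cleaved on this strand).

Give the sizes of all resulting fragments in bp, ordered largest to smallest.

SpeI sites (ACTAGT) start at positions 13, 55.
SpeI cuts after the first base of each site, so after positions 13, 55.
Circular molecule, 2 cuts → 2 fragments:
  14–55 → 42 bp
  56–184 then 1–13 → 129 + 13 = 142 bp
Sorted largest to smallest: 142, 42 bp.

142, 42 bp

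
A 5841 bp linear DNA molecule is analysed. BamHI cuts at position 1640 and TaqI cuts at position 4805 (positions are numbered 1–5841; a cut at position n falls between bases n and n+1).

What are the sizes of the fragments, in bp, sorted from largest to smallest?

3165, 1640, 1036 bp

Combined cut positions (sorted): 1640, 4805.
Linear molecule, 2 cuts → 3 fragments:
  1640 − 0 = 1640 bp
  4805 − 1640 = 3165 bp
  5841 − 4805 = 1036 bp
Sorted largest to smallest: 3165, 1640, 1036 bp.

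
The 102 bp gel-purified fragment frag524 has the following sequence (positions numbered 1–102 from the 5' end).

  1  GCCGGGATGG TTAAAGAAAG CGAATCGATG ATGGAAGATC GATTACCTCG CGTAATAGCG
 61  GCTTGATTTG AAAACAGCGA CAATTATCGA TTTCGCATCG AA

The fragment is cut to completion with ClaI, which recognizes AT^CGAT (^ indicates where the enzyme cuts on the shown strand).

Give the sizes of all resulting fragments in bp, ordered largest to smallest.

ClaI sites (ATCGAT) start at positions 24, 38, 86.
ClaI cuts after base 2 of each site, so after positions 25, 39, 87.
Linear molecule, 3 cuts → 4 fragments:
  1–25 → 25 bp
  26–39 → 14 bp
  40–87 → 48 bp
  88–102 → 15 bp
Sorted largest to smallest: 48, 25, 15, 14 bp.

48, 25, 15, 14 bp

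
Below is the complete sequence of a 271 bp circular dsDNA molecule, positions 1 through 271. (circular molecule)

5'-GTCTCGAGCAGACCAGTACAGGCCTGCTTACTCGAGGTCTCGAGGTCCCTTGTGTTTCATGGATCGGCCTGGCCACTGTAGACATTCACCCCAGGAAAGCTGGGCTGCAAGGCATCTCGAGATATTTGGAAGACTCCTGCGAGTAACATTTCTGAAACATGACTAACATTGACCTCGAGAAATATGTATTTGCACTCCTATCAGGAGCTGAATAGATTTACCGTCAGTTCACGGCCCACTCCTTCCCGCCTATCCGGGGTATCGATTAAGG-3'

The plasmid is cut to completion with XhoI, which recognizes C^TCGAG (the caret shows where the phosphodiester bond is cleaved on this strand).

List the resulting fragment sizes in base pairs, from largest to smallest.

100, 77, 58, 28, 8 bp

XhoI sites (CTCGAG) start at positions 3, 31, 39, 116, 174.
XhoI cuts after the first base of each site, so after positions 3, 31, 39, 116, 174.
Circular molecule, 5 cuts → 5 fragments:
  4–31 → 28 bp
  32–39 → 8 bp
  40–116 → 77 bp
  117–174 → 58 bp
  175–271 then 1–3 → 97 + 3 = 100 bp
Sorted largest to smallest: 100, 77, 58, 28, 8 bp.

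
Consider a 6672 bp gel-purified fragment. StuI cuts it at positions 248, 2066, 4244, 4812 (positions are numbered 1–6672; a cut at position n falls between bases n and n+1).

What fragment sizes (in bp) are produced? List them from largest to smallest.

Linear molecule, 4 cuts → 5 fragments:
  248 − 0 = 248 bp
  2066 − 248 = 1818 bp
  4244 − 2066 = 2178 bp
  4812 − 4244 = 568 bp
  6672 − 4812 = 1860 bp
Sorted largest to smallest: 2178, 1860, 1818, 568, 248 bp.

2178, 1860, 1818, 568, 248 bp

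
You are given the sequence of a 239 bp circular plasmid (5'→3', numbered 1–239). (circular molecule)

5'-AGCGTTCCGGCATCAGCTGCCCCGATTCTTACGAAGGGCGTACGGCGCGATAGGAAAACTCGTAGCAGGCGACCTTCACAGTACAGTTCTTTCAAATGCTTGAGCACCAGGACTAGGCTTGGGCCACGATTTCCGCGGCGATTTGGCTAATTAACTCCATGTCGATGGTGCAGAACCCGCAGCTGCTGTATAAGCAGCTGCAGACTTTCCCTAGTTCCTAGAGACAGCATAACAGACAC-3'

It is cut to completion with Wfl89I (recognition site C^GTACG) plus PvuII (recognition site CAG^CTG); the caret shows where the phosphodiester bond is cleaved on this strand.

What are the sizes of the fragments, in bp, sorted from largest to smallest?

The Wfl89I site (CGTACG) starts at position 39.
Wfl89I cuts after the first base of each site, so after position 39.
PvuII sites (CAGCTG) start at positions 14, 180, 195.
PvuII cuts after base 3 of each site, so after positions 16, 182, 197.
Combined cut positions: 16, 39, 182, 197.
Circular molecule, 4 cuts → 4 fragments:
  17–39 → 23 bp
  40–182 → 143 bp
  183–197 → 15 bp
  198–239 then 1–16 → 42 + 16 = 58 bp
Sorted largest to smallest: 143, 58, 23, 15 bp.

143, 58, 23, 15 bp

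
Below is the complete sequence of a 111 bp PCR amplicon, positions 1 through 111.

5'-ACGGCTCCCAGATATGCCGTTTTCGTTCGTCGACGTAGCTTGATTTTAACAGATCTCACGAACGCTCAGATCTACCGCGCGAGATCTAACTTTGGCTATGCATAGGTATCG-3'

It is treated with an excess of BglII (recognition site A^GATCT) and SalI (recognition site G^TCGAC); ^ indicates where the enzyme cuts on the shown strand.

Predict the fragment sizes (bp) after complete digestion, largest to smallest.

BglII sites (AGATCT) start at positions 51, 68, 82.
BglII cuts after the first base of each site, so after positions 51, 68, 82.
The SalI site (GTCGAC) starts at position 29.
SalI cuts after the first base of each site, so after position 29.
Combined cut positions: 29, 51, 68, 82.
Linear molecule, 4 cuts → 5 fragments:
  1–29 → 29 bp
  30–51 → 22 bp
  52–68 → 17 bp
  69–82 → 14 bp
  83–111 → 29 bp
Sorted largest to smallest: 29, 29, 22, 17, 14 bp.

29, 29, 22, 17, 14 bp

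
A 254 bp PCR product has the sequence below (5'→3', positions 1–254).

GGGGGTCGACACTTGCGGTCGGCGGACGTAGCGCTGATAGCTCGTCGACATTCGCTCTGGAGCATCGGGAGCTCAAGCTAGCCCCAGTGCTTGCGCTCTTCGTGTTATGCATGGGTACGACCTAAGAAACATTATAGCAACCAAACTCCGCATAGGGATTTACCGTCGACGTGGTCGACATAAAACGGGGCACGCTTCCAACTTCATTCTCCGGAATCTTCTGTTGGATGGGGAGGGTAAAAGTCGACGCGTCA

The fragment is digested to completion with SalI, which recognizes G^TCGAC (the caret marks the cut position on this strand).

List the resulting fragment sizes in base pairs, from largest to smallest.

SalI sites (GTCGAC) start at positions 5, 44, 165, 174, 243.
SalI cuts after the first base of each site, so after positions 5, 44, 165, 174, 243.
Linear molecule, 5 cuts → 6 fragments:
  1–5 → 5 bp
  6–44 → 39 bp
  45–165 → 121 bp
  166–174 → 9 bp
  175–243 → 69 bp
  244–254 → 11 bp
Sorted largest to smallest: 121, 69, 39, 11, 9, 5 bp.

121, 69, 39, 11, 9, 5 bp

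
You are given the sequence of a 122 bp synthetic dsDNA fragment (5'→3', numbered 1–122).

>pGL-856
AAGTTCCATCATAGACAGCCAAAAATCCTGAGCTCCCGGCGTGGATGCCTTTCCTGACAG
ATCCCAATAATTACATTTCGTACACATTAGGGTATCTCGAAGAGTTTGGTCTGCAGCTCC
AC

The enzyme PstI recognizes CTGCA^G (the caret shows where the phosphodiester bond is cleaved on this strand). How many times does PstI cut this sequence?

CTGCAG occurs starting at position 111.
PstI cuts at 1 site.

1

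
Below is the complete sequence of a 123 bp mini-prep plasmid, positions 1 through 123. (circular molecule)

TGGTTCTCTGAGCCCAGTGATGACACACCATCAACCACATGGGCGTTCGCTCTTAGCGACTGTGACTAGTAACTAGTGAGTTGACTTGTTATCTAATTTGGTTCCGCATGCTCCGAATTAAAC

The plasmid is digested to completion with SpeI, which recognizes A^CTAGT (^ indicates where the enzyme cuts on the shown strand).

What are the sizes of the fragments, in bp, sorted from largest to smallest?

SpeI sites (ACTAGT) start at positions 65, 72.
SpeI cuts after the first base of each site, so after positions 65, 72.
Circular molecule, 2 cuts → 2 fragments:
  66–72 → 7 bp
  73–123 then 1–65 → 51 + 65 = 116 bp
Sorted largest to smallest: 116, 7 bp.

116, 7 bp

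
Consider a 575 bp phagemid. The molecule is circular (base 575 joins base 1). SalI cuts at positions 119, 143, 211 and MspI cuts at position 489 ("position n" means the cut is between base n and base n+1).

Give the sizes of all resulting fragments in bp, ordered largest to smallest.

Combined cut positions (sorted): 119, 143, 211, 489.
Circular molecule, 4 cuts → 4 fragments:
  143 − 119 = 24 bp
  211 − 143 = 68 bp
  489 − 211 = 278 bp
  wrap: 575 − 489 + 119 = 205 bp
Sorted largest to smallest: 278, 205, 68, 24 bp.

278, 205, 68, 24 bp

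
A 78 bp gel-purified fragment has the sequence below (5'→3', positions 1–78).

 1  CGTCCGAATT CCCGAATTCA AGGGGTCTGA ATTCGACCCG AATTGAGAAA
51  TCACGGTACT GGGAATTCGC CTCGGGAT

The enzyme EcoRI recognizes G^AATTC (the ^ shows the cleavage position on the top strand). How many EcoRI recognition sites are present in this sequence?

GAATTC occurs starting at positions 6, 14, 29, 63.
EcoRI cuts at 4 sites.

4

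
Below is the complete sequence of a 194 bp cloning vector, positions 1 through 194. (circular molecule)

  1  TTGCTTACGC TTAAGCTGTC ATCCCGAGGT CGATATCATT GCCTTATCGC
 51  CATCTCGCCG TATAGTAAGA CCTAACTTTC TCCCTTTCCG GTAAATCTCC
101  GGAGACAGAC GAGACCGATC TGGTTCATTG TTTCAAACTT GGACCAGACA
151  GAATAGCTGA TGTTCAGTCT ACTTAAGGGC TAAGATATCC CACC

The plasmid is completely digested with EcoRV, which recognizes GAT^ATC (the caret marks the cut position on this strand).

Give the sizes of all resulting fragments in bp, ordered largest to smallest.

EcoRV sites (GATATC) start at positions 32, 184.
EcoRV cuts after base 3 of each site, so after positions 34, 186.
Circular molecule, 2 cuts → 2 fragments:
  35–186 → 152 bp
  187–194 then 1–34 → 8 + 34 = 42 bp
Sorted largest to smallest: 152, 42 bp.

152, 42 bp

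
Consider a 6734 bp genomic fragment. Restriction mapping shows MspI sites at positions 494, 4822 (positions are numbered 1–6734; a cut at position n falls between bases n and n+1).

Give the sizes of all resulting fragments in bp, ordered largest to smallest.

Linear molecule, 2 cuts → 3 fragments:
  494 − 0 = 494 bp
  4822 − 494 = 4328 bp
  6734 − 4822 = 1912 bp
Sorted largest to smallest: 4328, 1912, 494 bp.

4328, 1912, 494 bp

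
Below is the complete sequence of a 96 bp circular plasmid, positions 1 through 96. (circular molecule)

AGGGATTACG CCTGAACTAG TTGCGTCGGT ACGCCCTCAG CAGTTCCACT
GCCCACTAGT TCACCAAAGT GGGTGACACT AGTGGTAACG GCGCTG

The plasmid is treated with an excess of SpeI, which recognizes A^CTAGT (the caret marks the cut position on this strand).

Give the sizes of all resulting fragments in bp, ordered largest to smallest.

39, 34, 23 bp

SpeI sites (ACTAGT) start at positions 16, 55, 78.
SpeI cuts after the first base of each site, so after positions 16, 55, 78.
Circular molecule, 3 cuts → 3 fragments:
  17–55 → 39 bp
  56–78 → 23 bp
  79–96 then 1–16 → 18 + 16 = 34 bp
Sorted largest to smallest: 39, 34, 23 bp.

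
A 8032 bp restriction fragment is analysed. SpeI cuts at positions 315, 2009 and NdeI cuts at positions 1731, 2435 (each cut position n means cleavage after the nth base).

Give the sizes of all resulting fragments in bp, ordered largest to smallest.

Combined cut positions (sorted): 315, 1731, 2009, 2435.
Linear molecule, 4 cuts → 5 fragments:
  315 − 0 = 315 bp
  1731 − 315 = 1416 bp
  2009 − 1731 = 278 bp
  2435 − 2009 = 426 bp
  8032 − 2435 = 5597 bp
Sorted largest to smallest: 5597, 1416, 426, 315, 278 bp.

5597, 1416, 426, 315, 278 bp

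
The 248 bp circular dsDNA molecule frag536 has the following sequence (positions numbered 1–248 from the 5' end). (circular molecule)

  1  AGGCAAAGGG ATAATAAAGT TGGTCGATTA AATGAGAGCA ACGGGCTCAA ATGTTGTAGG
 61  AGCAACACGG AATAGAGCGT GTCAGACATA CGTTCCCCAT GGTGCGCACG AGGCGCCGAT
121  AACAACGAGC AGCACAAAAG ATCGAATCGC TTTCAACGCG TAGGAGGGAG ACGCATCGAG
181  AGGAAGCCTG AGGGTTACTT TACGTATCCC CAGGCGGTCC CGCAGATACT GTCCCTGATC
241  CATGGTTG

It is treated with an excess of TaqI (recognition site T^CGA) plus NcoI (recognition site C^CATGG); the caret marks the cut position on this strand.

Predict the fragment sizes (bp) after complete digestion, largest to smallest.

73, 64, 45, 34, 32 bp

TaqI sites (TCGA) start at positions 24, 142, 176.
TaqI cuts after the first base of each site, so after positions 24, 142, 176.
NcoI sites (CCATGG) start at positions 97, 240.
NcoI cuts after the first base of each site, so after positions 97, 240.
Combined cut positions: 24, 97, 142, 176, 240.
Circular molecule, 5 cuts → 5 fragments:
  25–97 → 73 bp
  98–142 → 45 bp
  143–176 → 34 bp
  177–240 → 64 bp
  241–248 then 1–24 → 8 + 24 = 32 bp
Sorted largest to smallest: 73, 64, 45, 34, 32 bp.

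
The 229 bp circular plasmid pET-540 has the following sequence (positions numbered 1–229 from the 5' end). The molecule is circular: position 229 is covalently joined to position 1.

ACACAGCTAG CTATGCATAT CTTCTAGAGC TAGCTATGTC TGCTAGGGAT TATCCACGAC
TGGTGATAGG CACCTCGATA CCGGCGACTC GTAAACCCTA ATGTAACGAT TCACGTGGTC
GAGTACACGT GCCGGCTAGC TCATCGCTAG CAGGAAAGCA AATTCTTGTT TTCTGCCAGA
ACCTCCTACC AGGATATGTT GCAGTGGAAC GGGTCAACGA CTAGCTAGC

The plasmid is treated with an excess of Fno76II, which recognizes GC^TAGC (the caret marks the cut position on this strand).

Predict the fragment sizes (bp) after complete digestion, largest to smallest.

106, 78, 23, 11, 11 bp

Fno76II sites (GCTAGC) start at positions 6, 29, 135, 146, 224.
Fno76II cuts after base 2 of each site, so after positions 7, 30, 136, 147, 225.
Circular molecule, 5 cuts → 5 fragments:
  8–30 → 23 bp
  31–136 → 106 bp
  137–147 → 11 bp
  148–225 → 78 bp
  226–229 then 1–7 → 4 + 7 = 11 bp
Sorted largest to smallest: 106, 78, 23, 11, 11 bp.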